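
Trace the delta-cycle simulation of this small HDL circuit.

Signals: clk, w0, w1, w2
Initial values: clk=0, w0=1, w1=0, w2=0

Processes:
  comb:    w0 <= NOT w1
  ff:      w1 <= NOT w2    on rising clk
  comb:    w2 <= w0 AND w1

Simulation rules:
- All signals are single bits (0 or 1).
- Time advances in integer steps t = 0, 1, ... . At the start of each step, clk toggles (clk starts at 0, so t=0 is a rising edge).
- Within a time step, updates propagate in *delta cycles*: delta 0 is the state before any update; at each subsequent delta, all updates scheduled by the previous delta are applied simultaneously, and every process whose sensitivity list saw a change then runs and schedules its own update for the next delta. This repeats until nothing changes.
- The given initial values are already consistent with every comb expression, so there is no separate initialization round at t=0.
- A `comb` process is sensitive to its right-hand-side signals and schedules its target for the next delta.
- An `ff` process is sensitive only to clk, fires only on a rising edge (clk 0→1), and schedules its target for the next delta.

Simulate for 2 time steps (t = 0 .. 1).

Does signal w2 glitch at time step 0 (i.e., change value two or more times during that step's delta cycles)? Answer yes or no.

[bits: w0,w1,w2,clk]
t=0: Δ0=1000 Δ1=1001 Δ2=1101 Δ3=0111 Δ4=0101 | 4Δ
t=1: Δ0=0101 Δ1=0100 | 1Δ

yes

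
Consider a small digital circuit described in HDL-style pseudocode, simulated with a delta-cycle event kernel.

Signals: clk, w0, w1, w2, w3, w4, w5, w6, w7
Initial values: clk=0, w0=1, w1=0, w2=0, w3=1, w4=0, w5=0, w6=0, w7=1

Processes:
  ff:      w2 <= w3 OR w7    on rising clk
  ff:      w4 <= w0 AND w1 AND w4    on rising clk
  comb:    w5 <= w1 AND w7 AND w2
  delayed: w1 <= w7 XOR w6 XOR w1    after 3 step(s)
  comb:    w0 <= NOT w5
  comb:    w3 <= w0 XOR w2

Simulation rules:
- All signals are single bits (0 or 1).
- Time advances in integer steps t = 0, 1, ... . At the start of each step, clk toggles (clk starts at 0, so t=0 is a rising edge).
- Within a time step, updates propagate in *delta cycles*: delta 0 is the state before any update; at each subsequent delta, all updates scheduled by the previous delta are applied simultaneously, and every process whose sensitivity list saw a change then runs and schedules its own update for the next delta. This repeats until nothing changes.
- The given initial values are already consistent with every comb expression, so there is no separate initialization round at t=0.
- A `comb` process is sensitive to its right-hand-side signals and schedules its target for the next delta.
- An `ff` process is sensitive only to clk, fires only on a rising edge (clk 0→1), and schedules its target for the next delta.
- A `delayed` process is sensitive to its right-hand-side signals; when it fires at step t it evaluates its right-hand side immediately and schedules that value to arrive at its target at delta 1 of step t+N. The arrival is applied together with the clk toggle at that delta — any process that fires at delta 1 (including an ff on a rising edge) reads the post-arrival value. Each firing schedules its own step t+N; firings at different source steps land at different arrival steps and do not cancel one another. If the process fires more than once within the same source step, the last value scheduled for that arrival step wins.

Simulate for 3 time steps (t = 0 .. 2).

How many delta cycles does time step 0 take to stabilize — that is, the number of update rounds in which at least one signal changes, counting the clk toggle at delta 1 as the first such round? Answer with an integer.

t=0 Δ0: w6=0 w1=0 w2=0 w7=1 clk=0 w5=0 w4=0 w3=1 w0=1
  Δ1: clk:0→1
  Δ2: w2:0→1
  Δ3: w3:1→0
  (3Δ to stable)
t=1 Δ0: w6=0 w1=0 w2=1 w7=1 clk=1 w5=0 w4=0 w3=0 w0=1
  Δ1: clk:1→0
  (1Δ to stable)
t=2 Δ0: w6=0 w1=0 w2=1 w7=1 clk=0 w5=0 w4=0 w3=0 w0=1
  Δ1: clk:0→1
  (1Δ to stable)

3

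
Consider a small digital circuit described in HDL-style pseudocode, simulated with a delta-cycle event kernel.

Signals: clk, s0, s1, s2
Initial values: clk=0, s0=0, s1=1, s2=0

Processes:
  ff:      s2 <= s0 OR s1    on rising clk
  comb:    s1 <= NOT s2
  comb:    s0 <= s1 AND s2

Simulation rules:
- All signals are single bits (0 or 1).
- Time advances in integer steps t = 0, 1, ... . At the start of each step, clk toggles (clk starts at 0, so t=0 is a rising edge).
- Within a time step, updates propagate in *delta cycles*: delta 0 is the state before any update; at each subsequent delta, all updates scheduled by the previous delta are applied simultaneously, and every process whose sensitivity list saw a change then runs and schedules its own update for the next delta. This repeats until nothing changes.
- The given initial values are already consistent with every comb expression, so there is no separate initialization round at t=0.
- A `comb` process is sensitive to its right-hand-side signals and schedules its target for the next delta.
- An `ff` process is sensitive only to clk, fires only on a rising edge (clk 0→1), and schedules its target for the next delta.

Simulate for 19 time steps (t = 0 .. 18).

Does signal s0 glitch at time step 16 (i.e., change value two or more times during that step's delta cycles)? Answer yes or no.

yes

t0.Δ0 s2=0 s1=1 clk=0 s0=0
t0.Δ1 s2=0 s1=1 clk=1 s0=0
t0.Δ2 s2=1 s1=1 clk=1 s0=0
t0.Δ3 s2=1 s1=0 clk=1 s0=1
t0.Δ4 s2=1 s1=0 clk=1 s0=0
t1.Δ0 s2=1 s1=0 clk=1 s0=0
t1.Δ1 s2=1 s1=0 clk=0 s0=0
t2.Δ0 s2=1 s1=0 clk=0 s0=0
t2.Δ1 s2=1 s1=0 clk=1 s0=0
t2.Δ2 s2=0 s1=0 clk=1 s0=0
t2.Δ3 s2=0 s1=1 clk=1 s0=0
t3.Δ0 s2=0 s1=1 clk=1 s0=0
t3.Δ1 s2=0 s1=1 clk=0 s0=0
t4.Δ0 s2=0 s1=1 clk=0 s0=0
t4.Δ1 s2=0 s1=1 clk=1 s0=0
t4.Δ2 s2=1 s1=1 clk=1 s0=0
t4.Δ3 s2=1 s1=0 clk=1 s0=1
t4.Δ4 s2=1 s1=0 clk=1 s0=0
t5.Δ0 s2=1 s1=0 clk=1 s0=0
t5.Δ1 s2=1 s1=0 clk=0 s0=0
t6.Δ0 s2=1 s1=0 clk=0 s0=0
t6.Δ1 s2=1 s1=0 clk=1 s0=0
t6.Δ2 s2=0 s1=0 clk=1 s0=0
t6.Δ3 s2=0 s1=1 clk=1 s0=0
t7.Δ0 s2=0 s1=1 clk=1 s0=0
t7.Δ1 s2=0 s1=1 clk=0 s0=0
t8.Δ0 s2=0 s1=1 clk=0 s0=0
t8.Δ1 s2=0 s1=1 clk=1 s0=0
t8.Δ2 s2=1 s1=1 clk=1 s0=0
t8.Δ3 s2=1 s1=0 clk=1 s0=1
t8.Δ4 s2=1 s1=0 clk=1 s0=0
t9.Δ0 s2=1 s1=0 clk=1 s0=0
t9.Δ1 s2=1 s1=0 clk=0 s0=0
t10.Δ0 s2=1 s1=0 clk=0 s0=0
t10.Δ1 s2=1 s1=0 clk=1 s0=0
t10.Δ2 s2=0 s1=0 clk=1 s0=0
t10.Δ3 s2=0 s1=1 clk=1 s0=0
t11.Δ0 s2=0 s1=1 clk=1 s0=0
t11.Δ1 s2=0 s1=1 clk=0 s0=0
t12.Δ0 s2=0 s1=1 clk=0 s0=0
t12.Δ1 s2=0 s1=1 clk=1 s0=0
t12.Δ2 s2=1 s1=1 clk=1 s0=0
t12.Δ3 s2=1 s1=0 clk=1 s0=1
t12.Δ4 s2=1 s1=0 clk=1 s0=0
t13.Δ0 s2=1 s1=0 clk=1 s0=0
t13.Δ1 s2=1 s1=0 clk=0 s0=0
t14.Δ0 s2=1 s1=0 clk=0 s0=0
t14.Δ1 s2=1 s1=0 clk=1 s0=0
t14.Δ2 s2=0 s1=0 clk=1 s0=0
t14.Δ3 s2=0 s1=1 clk=1 s0=0
t15.Δ0 s2=0 s1=1 clk=1 s0=0
t15.Δ1 s2=0 s1=1 clk=0 s0=0
t16.Δ0 s2=0 s1=1 clk=0 s0=0
t16.Δ1 s2=0 s1=1 clk=1 s0=0
t16.Δ2 s2=1 s1=1 clk=1 s0=0
t16.Δ3 s2=1 s1=0 clk=1 s0=1
t16.Δ4 s2=1 s1=0 clk=1 s0=0
t17.Δ0 s2=1 s1=0 clk=1 s0=0
t17.Δ1 s2=1 s1=0 clk=0 s0=0
t18.Δ0 s2=1 s1=0 clk=0 s0=0
t18.Δ1 s2=1 s1=0 clk=1 s0=0
t18.Δ2 s2=0 s1=0 clk=1 s0=0
t18.Δ3 s2=0 s1=1 clk=1 s0=0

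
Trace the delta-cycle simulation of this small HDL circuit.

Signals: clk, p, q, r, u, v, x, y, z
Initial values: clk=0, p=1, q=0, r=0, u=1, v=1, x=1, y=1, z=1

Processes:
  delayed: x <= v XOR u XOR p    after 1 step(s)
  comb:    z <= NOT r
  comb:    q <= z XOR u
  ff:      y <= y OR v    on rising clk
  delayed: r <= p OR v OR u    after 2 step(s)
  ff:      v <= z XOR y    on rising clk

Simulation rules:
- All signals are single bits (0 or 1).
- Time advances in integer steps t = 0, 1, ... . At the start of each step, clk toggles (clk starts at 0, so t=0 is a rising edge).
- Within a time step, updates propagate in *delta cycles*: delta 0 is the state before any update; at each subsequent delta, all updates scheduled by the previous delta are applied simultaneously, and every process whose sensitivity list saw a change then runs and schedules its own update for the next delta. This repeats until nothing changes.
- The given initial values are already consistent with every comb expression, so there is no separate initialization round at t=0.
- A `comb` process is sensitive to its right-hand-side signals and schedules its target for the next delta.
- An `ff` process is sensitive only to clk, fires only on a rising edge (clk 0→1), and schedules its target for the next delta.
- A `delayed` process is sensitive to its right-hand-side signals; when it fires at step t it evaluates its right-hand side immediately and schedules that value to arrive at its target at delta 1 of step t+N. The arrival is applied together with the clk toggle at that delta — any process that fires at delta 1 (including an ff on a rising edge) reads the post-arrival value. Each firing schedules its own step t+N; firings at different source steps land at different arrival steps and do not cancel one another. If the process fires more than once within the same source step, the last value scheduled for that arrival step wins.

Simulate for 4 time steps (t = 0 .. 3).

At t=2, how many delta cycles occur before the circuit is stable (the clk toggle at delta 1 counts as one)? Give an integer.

3

[bits: x,r,clk,v,p,u,y,z,q]
t=0: Δ0=100111110 Δ1=101111110 Δ2=101011110 | 2Δ
t=1: Δ0=101011110 Δ1=000011110 | 1Δ
t=2: Δ0=000011110 Δ1=011011110 Δ2=011011100 Δ3=011011101 | 3Δ
t=3: Δ0=011011101 Δ1=010011101 | 1Δ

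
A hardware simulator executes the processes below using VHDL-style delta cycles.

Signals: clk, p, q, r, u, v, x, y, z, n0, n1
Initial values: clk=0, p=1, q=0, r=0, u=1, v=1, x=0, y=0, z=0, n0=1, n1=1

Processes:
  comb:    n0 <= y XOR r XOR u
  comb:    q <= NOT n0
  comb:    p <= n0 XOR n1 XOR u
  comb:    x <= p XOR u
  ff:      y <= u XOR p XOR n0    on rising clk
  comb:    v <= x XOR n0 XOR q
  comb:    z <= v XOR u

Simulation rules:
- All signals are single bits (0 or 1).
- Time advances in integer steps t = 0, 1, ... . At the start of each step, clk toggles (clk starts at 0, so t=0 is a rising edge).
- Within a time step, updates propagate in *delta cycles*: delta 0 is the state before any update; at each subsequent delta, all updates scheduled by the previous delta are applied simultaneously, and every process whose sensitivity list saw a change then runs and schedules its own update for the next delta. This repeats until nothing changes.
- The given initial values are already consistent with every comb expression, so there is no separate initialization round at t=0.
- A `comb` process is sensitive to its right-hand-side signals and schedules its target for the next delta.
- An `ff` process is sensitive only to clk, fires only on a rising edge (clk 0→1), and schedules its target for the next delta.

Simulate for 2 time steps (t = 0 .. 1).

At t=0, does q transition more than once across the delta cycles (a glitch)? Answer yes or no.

no

t0.Δ0 n0=1 p=1 u=1 n1=1 y=0 z=0 v=1 q=0 x=0 clk=0 r=0
t0.Δ1 n0=1 p=1 u=1 n1=1 y=0 z=0 v=1 q=0 x=0 clk=1 r=0
t0.Δ2 n0=1 p=1 u=1 n1=1 y=1 z=0 v=1 q=0 x=0 clk=1 r=0
t0.Δ3 n0=0 p=1 u=1 n1=1 y=1 z=0 v=1 q=0 x=0 clk=1 r=0
t0.Δ4 n0=0 p=0 u=1 n1=1 y=1 z=0 v=0 q=1 x=0 clk=1 r=0
t0.Δ5 n0=0 p=0 u=1 n1=1 y=1 z=1 v=1 q=1 x=1 clk=1 r=0
t0.Δ6 n0=0 p=0 u=1 n1=1 y=1 z=0 v=0 q=1 x=1 clk=1 r=0
t0.Δ7 n0=0 p=0 u=1 n1=1 y=1 z=1 v=0 q=1 x=1 clk=1 r=0
t1.Δ0 n0=0 p=0 u=1 n1=1 y=1 z=1 v=0 q=1 x=1 clk=1 r=0
t1.Δ1 n0=0 p=0 u=1 n1=1 y=1 z=1 v=0 q=1 x=1 clk=0 r=0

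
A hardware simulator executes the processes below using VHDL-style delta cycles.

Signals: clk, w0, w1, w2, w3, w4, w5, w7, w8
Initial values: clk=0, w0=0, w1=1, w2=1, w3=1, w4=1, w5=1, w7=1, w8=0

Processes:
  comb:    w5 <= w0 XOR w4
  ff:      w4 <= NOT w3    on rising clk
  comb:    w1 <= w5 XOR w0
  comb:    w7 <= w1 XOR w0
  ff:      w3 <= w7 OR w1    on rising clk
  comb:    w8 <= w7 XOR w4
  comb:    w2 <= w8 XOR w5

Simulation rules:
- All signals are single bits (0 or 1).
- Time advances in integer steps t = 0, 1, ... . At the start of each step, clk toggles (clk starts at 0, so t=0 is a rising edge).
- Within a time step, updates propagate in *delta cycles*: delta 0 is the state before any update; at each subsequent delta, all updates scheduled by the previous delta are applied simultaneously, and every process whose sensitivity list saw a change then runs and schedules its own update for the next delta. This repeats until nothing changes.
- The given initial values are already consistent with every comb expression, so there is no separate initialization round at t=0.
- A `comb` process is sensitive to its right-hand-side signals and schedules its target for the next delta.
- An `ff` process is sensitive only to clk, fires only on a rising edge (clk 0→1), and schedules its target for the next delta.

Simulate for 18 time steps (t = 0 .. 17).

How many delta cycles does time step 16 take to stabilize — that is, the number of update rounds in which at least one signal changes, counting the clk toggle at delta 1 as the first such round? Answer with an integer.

[bits: clk,w8,w4,w1,w7,w0,w3,w5,w2]
t=0: Δ0=001110111 Δ1=101110111 Δ2=100110111 Δ3=110110101 Δ4=110010101 Δ5=110000101 Δ6=100000101 Δ7=100000100 | 7Δ
t=1: Δ0=100000100 Δ1=000000100 | 1Δ
t=2: Δ0=000000100 Δ1=100000100 Δ2=100000000 | 2Δ
t=3: Δ0=100000000 Δ1=000000000 | 1Δ
t=4: Δ0=000000000 Δ1=100000000 Δ2=101000000 Δ3=111000010 Δ4=111100010 Δ5=111110010 Δ6=101110010 Δ7=101110011 | 7Δ
t=5: Δ0=101110011 Δ1=001110011 | 1Δ
t=6: Δ0=001110011 Δ1=101110011 Δ2=101110111 | 2Δ
t=7: Δ0=101110111 Δ1=001110111 | 1Δ
t=8: Δ0=001110111 Δ1=101110111 Δ2=100110111 Δ3=110110101 Δ4=110010101 Δ5=110000101 Δ6=100000101 Δ7=100000100 | 7Δ
t=9: Δ0=100000100 Δ1=000000100 | 1Δ
t=10: Δ0=000000100 Δ1=100000100 Δ2=100000000 | 2Δ
t=11: Δ0=100000000 Δ1=000000000 | 1Δ
t=12: Δ0=000000000 Δ1=100000000 Δ2=101000000 Δ3=111000010 Δ4=111100010 Δ5=111110010 Δ6=101110010 Δ7=101110011 | 7Δ
t=13: Δ0=101110011 Δ1=001110011 | 1Δ
t=14: Δ0=001110011 Δ1=101110011 Δ2=101110111 | 2Δ
t=15: Δ0=101110111 Δ1=001110111 | 1Δ
t=16: Δ0=001110111 Δ1=101110111 Δ2=100110111 Δ3=110110101 Δ4=110010101 Δ5=110000101 Δ6=100000101 Δ7=100000100 | 7Δ
t=17: Δ0=100000100 Δ1=000000100 | 1Δ

7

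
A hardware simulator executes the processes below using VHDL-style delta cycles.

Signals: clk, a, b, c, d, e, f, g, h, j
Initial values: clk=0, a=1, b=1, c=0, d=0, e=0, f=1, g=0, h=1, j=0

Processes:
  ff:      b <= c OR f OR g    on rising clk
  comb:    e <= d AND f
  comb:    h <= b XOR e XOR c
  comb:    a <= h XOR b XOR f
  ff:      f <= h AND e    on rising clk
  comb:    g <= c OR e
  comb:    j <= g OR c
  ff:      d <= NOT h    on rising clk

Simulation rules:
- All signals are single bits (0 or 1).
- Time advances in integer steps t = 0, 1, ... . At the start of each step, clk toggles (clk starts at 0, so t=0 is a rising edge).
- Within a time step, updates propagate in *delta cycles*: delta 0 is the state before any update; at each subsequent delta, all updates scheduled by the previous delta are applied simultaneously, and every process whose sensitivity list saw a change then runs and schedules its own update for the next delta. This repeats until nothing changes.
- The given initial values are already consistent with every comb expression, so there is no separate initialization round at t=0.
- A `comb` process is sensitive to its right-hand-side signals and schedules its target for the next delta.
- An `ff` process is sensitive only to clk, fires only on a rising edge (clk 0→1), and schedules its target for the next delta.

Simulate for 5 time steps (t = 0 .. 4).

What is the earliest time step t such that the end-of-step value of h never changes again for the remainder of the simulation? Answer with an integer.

[bits: g,f,e,c,b,a,h,j,clk,d]
t=0: Δ0=0100111000 Δ1=0100111010 Δ2=0000111010 Δ3=0000101010 | 3Δ
t=1: Δ0=0000101010 Δ1=0000101000 | 1Δ
t=2: Δ0=0000101000 Δ1=0000101010 Δ2=0000001010 Δ3=0000010010 Δ4=0000000010 | 4Δ
t=3: Δ0=0000000010 Δ1=0000000000 | 1Δ
t=4: Δ0=0000000000 Δ1=0000000010 Δ2=0000000011 | 2Δ

2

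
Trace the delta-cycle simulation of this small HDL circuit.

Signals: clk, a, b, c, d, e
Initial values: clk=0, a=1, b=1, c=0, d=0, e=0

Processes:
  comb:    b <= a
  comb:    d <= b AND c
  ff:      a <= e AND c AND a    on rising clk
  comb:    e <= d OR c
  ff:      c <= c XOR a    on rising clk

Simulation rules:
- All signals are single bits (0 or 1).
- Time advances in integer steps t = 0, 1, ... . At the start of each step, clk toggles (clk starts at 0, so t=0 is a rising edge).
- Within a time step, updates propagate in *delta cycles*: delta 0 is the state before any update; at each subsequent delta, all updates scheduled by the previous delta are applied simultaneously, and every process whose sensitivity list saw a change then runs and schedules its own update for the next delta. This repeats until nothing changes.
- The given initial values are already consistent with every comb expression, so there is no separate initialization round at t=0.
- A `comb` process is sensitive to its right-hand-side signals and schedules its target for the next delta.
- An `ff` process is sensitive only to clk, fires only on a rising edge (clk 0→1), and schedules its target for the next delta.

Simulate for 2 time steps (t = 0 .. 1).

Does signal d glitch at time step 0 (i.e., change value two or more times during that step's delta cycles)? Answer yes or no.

yes

t0.Δ0 e=0 d=0 clk=0 b=1 a=1 c=0
t0.Δ1 e=0 d=0 clk=1 b=1 a=1 c=0
t0.Δ2 e=0 d=0 clk=1 b=1 a=0 c=1
t0.Δ3 e=1 d=1 clk=1 b=0 a=0 c=1
t0.Δ4 e=1 d=0 clk=1 b=0 a=0 c=1
t1.Δ0 e=1 d=0 clk=1 b=0 a=0 c=1
t1.Δ1 e=1 d=0 clk=0 b=0 a=0 c=1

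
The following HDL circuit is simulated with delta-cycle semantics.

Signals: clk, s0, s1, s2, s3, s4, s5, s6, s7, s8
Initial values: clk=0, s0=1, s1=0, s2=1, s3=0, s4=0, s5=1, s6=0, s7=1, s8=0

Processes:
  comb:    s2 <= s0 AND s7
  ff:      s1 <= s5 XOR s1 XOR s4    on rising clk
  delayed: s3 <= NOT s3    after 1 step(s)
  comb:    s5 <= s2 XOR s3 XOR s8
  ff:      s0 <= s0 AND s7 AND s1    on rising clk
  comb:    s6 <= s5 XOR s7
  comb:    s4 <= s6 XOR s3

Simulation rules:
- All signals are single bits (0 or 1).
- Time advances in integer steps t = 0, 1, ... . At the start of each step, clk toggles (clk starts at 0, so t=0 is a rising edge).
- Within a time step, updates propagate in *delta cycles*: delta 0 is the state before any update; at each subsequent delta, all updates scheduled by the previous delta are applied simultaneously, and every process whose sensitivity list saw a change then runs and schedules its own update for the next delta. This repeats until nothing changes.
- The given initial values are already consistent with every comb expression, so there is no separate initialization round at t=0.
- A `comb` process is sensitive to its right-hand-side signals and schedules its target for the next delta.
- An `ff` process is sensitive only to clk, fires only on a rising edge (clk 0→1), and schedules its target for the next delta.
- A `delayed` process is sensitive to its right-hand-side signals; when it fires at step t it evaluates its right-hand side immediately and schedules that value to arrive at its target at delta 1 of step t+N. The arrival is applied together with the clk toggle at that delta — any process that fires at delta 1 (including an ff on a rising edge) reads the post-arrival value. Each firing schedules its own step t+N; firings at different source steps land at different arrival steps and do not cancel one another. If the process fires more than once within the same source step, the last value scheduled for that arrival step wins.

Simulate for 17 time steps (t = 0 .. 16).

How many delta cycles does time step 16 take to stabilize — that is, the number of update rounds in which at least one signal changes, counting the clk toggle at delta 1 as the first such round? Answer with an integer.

2

t=0 Δ0: clk=0 s3=0 s4=0 s1=0 s8=0 s0=1 s6=0 s2=1 s5=1 s7=1
  Δ1: clk:0→1
  Δ2: s1:0→1, s0:1→0
  Δ3: s2:1→0
  Δ4: s5:1→0
  Δ5: s6:0→1
  Δ6: s4:0→1
  (6Δ to stable)
t=1 Δ0: clk=1 s3=0 s4=1 s1=1 s8=0 s0=0 s6=1 s2=0 s5=0 s7=1
  Δ1: clk:1→0
  (1Δ to stable)
t=2 Δ0: clk=0 s3=0 s4=1 s1=1 s8=0 s0=0 s6=1 s2=0 s5=0 s7=1
  Δ1: clk:0→1
  Δ2: s1:1→0
  (2Δ to stable)
t=3 Δ0: clk=1 s3=0 s4=1 s1=0 s8=0 s0=0 s6=1 s2=0 s5=0 s7=1
  Δ1: clk:1→0
  (1Δ to stable)
t=4 Δ0: clk=0 s3=0 s4=1 s1=0 s8=0 s0=0 s6=1 s2=0 s5=0 s7=1
  Δ1: clk:0→1
  Δ2: s1:0→1
  (2Δ to stable)
t=5 Δ0: clk=1 s3=0 s4=1 s1=1 s8=0 s0=0 s6=1 s2=0 s5=0 s7=1
  Δ1: clk:1→0
  (1Δ to stable)
t=6 Δ0: clk=0 s3=0 s4=1 s1=1 s8=0 s0=0 s6=1 s2=0 s5=0 s7=1
  Δ1: clk:0→1
  Δ2: s1:1→0
  (2Δ to stable)
t=7 Δ0: clk=1 s3=0 s4=1 s1=0 s8=0 s0=0 s6=1 s2=0 s5=0 s7=1
  Δ1: clk:1→0
  (1Δ to stable)
t=8 Δ0: clk=0 s3=0 s4=1 s1=0 s8=0 s0=0 s6=1 s2=0 s5=0 s7=1
  Δ1: clk:0→1
  Δ2: s1:0→1
  (2Δ to stable)
t=9 Δ0: clk=1 s3=0 s4=1 s1=1 s8=0 s0=0 s6=1 s2=0 s5=0 s7=1
  Δ1: clk:1→0
  (1Δ to stable)
t=10 Δ0: clk=0 s3=0 s4=1 s1=1 s8=0 s0=0 s6=1 s2=0 s5=0 s7=1
  Δ1: clk:0→1
  Δ2: s1:1→0
  (2Δ to stable)
t=11 Δ0: clk=1 s3=0 s4=1 s1=0 s8=0 s0=0 s6=1 s2=0 s5=0 s7=1
  Δ1: clk:1→0
  (1Δ to stable)
t=12 Δ0: clk=0 s3=0 s4=1 s1=0 s8=0 s0=0 s6=1 s2=0 s5=0 s7=1
  Δ1: clk:0→1
  Δ2: s1:0→1
  (2Δ to stable)
t=13 Δ0: clk=1 s3=0 s4=1 s1=1 s8=0 s0=0 s6=1 s2=0 s5=0 s7=1
  Δ1: clk:1→0
  (1Δ to stable)
t=14 Δ0: clk=0 s3=0 s4=1 s1=1 s8=0 s0=0 s6=1 s2=0 s5=0 s7=1
  Δ1: clk:0→1
  Δ2: s1:1→0
  (2Δ to stable)
t=15 Δ0: clk=1 s3=0 s4=1 s1=0 s8=0 s0=0 s6=1 s2=0 s5=0 s7=1
  Δ1: clk:1→0
  (1Δ to stable)
t=16 Δ0: clk=0 s3=0 s4=1 s1=0 s8=0 s0=0 s6=1 s2=0 s5=0 s7=1
  Δ1: clk:0→1
  Δ2: s1:0→1
  (2Δ to stable)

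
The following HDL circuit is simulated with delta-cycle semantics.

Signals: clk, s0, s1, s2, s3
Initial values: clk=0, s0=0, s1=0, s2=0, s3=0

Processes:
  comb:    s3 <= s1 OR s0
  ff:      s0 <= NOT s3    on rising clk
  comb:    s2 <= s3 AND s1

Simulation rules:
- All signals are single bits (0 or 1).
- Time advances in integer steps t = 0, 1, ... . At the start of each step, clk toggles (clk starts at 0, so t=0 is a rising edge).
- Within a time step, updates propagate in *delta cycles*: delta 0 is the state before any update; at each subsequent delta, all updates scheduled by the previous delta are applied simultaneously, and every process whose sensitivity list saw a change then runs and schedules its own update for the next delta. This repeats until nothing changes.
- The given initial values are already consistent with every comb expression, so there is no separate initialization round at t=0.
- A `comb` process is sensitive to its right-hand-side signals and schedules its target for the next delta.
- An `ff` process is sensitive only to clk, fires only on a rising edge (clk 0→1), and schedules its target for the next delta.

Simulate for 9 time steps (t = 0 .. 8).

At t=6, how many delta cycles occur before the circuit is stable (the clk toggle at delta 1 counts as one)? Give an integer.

t=0 Δ0: s3=0 clk=0 s2=0 s0=0 s1=0
  Δ1: clk:0→1
  Δ2: s0:0→1
  Δ3: s3:0→1
  (3Δ to stable)
t=1 Δ0: s3=1 clk=1 s2=0 s0=1 s1=0
  Δ1: clk:1→0
  (1Δ to stable)
t=2 Δ0: s3=1 clk=0 s2=0 s0=1 s1=0
  Δ1: clk:0→1
  Δ2: s0:1→0
  Δ3: s3:1→0
  (3Δ to stable)
t=3 Δ0: s3=0 clk=1 s2=0 s0=0 s1=0
  Δ1: clk:1→0
  (1Δ to stable)
t=4 Δ0: s3=0 clk=0 s2=0 s0=0 s1=0
  Δ1: clk:0→1
  Δ2: s0:0→1
  Δ3: s3:0→1
  (3Δ to stable)
t=5 Δ0: s3=1 clk=1 s2=0 s0=1 s1=0
  Δ1: clk:1→0
  (1Δ to stable)
t=6 Δ0: s3=1 clk=0 s2=0 s0=1 s1=0
  Δ1: clk:0→1
  Δ2: s0:1→0
  Δ3: s3:1→0
  (3Δ to stable)
t=7 Δ0: s3=0 clk=1 s2=0 s0=0 s1=0
  Δ1: clk:1→0
  (1Δ to stable)
t=8 Δ0: s3=0 clk=0 s2=0 s0=0 s1=0
  Δ1: clk:0→1
  Δ2: s0:0→1
  Δ3: s3:0→1
  (3Δ to stable)

3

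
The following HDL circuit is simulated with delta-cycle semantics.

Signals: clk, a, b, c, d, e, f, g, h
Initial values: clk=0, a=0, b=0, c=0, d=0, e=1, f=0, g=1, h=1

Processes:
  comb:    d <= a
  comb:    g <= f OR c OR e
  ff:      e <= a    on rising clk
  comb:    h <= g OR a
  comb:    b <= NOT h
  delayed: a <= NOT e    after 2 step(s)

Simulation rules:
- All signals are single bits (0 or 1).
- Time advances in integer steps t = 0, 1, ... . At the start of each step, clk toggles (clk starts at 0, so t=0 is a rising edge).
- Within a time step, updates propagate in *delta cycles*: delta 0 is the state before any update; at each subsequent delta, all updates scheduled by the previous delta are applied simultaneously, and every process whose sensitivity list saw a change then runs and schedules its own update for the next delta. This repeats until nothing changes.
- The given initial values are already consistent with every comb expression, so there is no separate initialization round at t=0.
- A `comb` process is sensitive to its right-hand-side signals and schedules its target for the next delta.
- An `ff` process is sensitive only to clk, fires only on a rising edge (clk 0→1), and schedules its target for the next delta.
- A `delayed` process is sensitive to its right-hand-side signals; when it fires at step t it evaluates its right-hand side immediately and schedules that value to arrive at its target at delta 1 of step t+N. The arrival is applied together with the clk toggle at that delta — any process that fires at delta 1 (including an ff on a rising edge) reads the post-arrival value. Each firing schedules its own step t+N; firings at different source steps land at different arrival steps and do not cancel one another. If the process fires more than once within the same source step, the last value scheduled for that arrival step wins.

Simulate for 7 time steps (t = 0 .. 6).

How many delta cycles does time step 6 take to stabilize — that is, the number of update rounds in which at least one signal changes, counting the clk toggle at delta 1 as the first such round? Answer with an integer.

3

t=0 Δ0: clk=0 h=1 f=0 g=1 d=0 e=1 a=0 c=0 b=0
  Δ1: clk:0→1
  Δ2: e:1→0
  Δ3: g:1→0
  Δ4: h:1→0
  Δ5: b:0→1
  (5Δ to stable)
t=1 Δ0: clk=1 h=0 f=0 g=0 d=0 e=0 a=0 c=0 b=1
  Δ1: clk:1→0
  (1Δ to stable)
t=2 Δ0: clk=0 h=0 f=0 g=0 d=0 e=0 a=0 c=0 b=1
  Δ1: clk:0→1, a:0→1
  Δ2: h:0→1, d:0→1, e:0→1
  Δ3: g:0→1, b:1→0
  (3Δ to stable)
t=3 Δ0: clk=1 h=1 f=0 g=1 d=1 e=1 a=1 c=0 b=0
  Δ1: clk:1→0
  (1Δ to stable)
t=4 Δ0: clk=0 h=1 f=0 g=1 d=1 e=1 a=1 c=0 b=0
  Δ1: clk:0→1, a:1→0
  Δ2: d:1→0, e:1→0
  Δ3: g:1→0
  Δ4: h:1→0
  Δ5: b:0→1
  (5Δ to stable)
t=5 Δ0: clk=1 h=0 f=0 g=0 d=0 e=0 a=0 c=0 b=1
  Δ1: clk:1→0
  (1Δ to stable)
t=6 Δ0: clk=0 h=0 f=0 g=0 d=0 e=0 a=0 c=0 b=1
  Δ1: clk:0→1, a:0→1
  Δ2: h:0→1, d:0→1, e:0→1
  Δ3: g:0→1, b:1→0
  (3Δ to stable)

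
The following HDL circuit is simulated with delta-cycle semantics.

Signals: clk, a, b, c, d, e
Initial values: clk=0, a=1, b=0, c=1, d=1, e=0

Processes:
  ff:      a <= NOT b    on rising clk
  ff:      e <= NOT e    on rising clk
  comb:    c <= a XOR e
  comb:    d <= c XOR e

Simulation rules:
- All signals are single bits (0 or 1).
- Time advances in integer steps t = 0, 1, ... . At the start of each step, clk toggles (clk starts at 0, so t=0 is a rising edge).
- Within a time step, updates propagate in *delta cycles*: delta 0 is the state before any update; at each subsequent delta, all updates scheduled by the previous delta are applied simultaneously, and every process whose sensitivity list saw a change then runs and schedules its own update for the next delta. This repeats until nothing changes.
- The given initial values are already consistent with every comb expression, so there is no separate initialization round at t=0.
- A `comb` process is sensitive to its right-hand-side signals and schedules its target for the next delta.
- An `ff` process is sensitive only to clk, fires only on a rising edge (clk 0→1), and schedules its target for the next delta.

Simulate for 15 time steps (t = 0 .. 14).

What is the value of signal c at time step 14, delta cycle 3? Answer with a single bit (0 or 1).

[bits: b,d,e,c,a,clk]
t=0: Δ0=010110 Δ1=010111 Δ2=011111 Δ3=001011 Δ4=011011 | 4Δ
t=1: Δ0=011011 Δ1=011010 | 1Δ
t=2: Δ0=011010 Δ1=011011 Δ2=010011 Δ3=000111 Δ4=010111 | 4Δ
t=3: Δ0=010111 Δ1=010110 | 1Δ
t=4: Δ0=010110 Δ1=010111 Δ2=011111 Δ3=001011 Δ4=011011 | 4Δ
t=5: Δ0=011011 Δ1=011010 | 1Δ
t=6: Δ0=011010 Δ1=011011 Δ2=010011 Δ3=000111 Δ4=010111 | 4Δ
t=7: Δ0=010111 Δ1=010110 | 1Δ
t=8: Δ0=010110 Δ1=010111 Δ2=011111 Δ3=001011 Δ4=011011 | 4Δ
t=9: Δ0=011011 Δ1=011010 | 1Δ
t=10: Δ0=011010 Δ1=011011 Δ2=010011 Δ3=000111 Δ4=010111 | 4Δ
t=11: Δ0=010111 Δ1=010110 | 1Δ
t=12: Δ0=010110 Δ1=010111 Δ2=011111 Δ3=001011 Δ4=011011 | 4Δ
t=13: Δ0=011011 Δ1=011010 | 1Δ
t=14: Δ0=011010 Δ1=011011 Δ2=010011 Δ3=000111 Δ4=010111 | 4Δ

1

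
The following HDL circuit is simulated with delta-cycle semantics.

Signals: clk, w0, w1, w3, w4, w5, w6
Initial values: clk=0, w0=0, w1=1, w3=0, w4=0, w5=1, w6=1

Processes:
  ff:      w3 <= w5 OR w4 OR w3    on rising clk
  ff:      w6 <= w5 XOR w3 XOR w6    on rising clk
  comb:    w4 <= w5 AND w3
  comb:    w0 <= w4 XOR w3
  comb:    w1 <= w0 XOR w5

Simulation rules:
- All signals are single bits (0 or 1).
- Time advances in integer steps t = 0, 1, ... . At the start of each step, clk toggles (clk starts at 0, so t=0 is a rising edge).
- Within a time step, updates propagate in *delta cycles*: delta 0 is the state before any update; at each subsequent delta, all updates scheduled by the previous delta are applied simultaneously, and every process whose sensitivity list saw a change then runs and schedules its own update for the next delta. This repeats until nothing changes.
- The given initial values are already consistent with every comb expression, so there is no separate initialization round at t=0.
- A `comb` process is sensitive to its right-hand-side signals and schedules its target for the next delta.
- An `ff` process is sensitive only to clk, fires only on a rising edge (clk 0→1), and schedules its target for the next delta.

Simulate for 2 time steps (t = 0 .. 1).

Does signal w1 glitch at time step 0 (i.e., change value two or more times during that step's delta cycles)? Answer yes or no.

t=0 Δ0: w4=0 w3=0 w5=1 clk=0 w1=1 w0=0 w6=1
  Δ1: clk:0→1
  Δ2: w3:0→1, w6:1→0
  Δ3: w4:0→1, w0:0→1
  Δ4: w1:1→0, w0:1→0
  Δ5: w1:0→1
  (5Δ to stable)
t=1 Δ0: w4=1 w3=1 w5=1 clk=1 w1=1 w0=0 w6=0
  Δ1: clk:1→0
  (1Δ to stable)

yes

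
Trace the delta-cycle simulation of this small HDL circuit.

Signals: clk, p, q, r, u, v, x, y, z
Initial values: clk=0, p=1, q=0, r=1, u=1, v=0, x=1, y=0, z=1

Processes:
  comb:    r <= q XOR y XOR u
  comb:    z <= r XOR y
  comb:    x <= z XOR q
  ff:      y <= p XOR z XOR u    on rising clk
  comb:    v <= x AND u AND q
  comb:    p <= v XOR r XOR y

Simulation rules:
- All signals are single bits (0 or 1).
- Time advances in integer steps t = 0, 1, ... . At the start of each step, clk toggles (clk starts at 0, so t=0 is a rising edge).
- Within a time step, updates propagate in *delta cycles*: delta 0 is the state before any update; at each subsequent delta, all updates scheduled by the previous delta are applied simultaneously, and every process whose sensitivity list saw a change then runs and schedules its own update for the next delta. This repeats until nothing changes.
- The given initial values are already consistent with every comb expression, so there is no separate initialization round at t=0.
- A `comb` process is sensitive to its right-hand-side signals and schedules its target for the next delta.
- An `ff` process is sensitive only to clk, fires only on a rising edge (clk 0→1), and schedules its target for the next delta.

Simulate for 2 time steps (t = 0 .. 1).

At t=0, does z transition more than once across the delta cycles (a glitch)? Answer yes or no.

t0.Δ0 clk=0 z=1 v=0 r=1 u=1 q=0 x=1 p=1 y=0
t0.Δ1 clk=1 z=1 v=0 r=1 u=1 q=0 x=1 p=1 y=0
t0.Δ2 clk=1 z=1 v=0 r=1 u=1 q=0 x=1 p=1 y=1
t0.Δ3 clk=1 z=0 v=0 r=0 u=1 q=0 x=1 p=0 y=1
t0.Δ4 clk=1 z=1 v=0 r=0 u=1 q=0 x=0 p=1 y=1
t0.Δ5 clk=1 z=1 v=0 r=0 u=1 q=0 x=1 p=1 y=1
t1.Δ0 clk=1 z=1 v=0 r=0 u=1 q=0 x=1 p=1 y=1
t1.Δ1 clk=0 z=1 v=0 r=0 u=1 q=0 x=1 p=1 y=1

yes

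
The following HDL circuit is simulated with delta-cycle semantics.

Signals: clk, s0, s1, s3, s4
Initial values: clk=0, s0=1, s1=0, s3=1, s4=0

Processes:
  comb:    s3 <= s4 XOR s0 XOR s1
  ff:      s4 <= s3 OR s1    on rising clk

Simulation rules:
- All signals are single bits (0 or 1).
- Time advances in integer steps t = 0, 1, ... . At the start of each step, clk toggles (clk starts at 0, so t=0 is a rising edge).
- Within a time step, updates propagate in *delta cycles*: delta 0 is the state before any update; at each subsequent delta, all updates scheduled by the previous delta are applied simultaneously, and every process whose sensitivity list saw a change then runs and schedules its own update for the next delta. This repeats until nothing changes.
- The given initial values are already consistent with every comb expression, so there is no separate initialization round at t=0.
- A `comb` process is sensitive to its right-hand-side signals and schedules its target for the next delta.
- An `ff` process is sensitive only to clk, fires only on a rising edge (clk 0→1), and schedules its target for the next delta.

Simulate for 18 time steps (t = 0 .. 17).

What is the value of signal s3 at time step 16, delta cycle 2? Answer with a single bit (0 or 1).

t=0 Δ0: clk=0 s4=0 s3=1 s0=1 s1=0
  Δ1: clk:0→1
  Δ2: s4:0→1
  Δ3: s3:1→0
  (3Δ to stable)
t=1 Δ0: clk=1 s4=1 s3=0 s0=1 s1=0
  Δ1: clk:1→0
  (1Δ to stable)
t=2 Δ0: clk=0 s4=1 s3=0 s0=1 s1=0
  Δ1: clk:0→1
  Δ2: s4:1→0
  Δ3: s3:0→1
  (3Δ to stable)
t=3 Δ0: clk=1 s4=0 s3=1 s0=1 s1=0
  Δ1: clk:1→0
  (1Δ to stable)
t=4 Δ0: clk=0 s4=0 s3=1 s0=1 s1=0
  Δ1: clk:0→1
  Δ2: s4:0→1
  Δ3: s3:1→0
  (3Δ to stable)
t=5 Δ0: clk=1 s4=1 s3=0 s0=1 s1=0
  Δ1: clk:1→0
  (1Δ to stable)
t=6 Δ0: clk=0 s4=1 s3=0 s0=1 s1=0
  Δ1: clk:0→1
  Δ2: s4:1→0
  Δ3: s3:0→1
  (3Δ to stable)
t=7 Δ0: clk=1 s4=0 s3=1 s0=1 s1=0
  Δ1: clk:1→0
  (1Δ to stable)
t=8 Δ0: clk=0 s4=0 s3=1 s0=1 s1=0
  Δ1: clk:0→1
  Δ2: s4:0→1
  Δ3: s3:1→0
  (3Δ to stable)
t=9 Δ0: clk=1 s4=1 s3=0 s0=1 s1=0
  Δ1: clk:1→0
  (1Δ to stable)
t=10 Δ0: clk=0 s4=1 s3=0 s0=1 s1=0
  Δ1: clk:0→1
  Δ2: s4:1→0
  Δ3: s3:0→1
  (3Δ to stable)
t=11 Δ0: clk=1 s4=0 s3=1 s0=1 s1=0
  Δ1: clk:1→0
  (1Δ to stable)
t=12 Δ0: clk=0 s4=0 s3=1 s0=1 s1=0
  Δ1: clk:0→1
  Δ2: s4:0→1
  Δ3: s3:1→0
  (3Δ to stable)
t=13 Δ0: clk=1 s4=1 s3=0 s0=1 s1=0
  Δ1: clk:1→0
  (1Δ to stable)
t=14 Δ0: clk=0 s4=1 s3=0 s0=1 s1=0
  Δ1: clk:0→1
  Δ2: s4:1→0
  Δ3: s3:0→1
  (3Δ to stable)
t=15 Δ0: clk=1 s4=0 s3=1 s0=1 s1=0
  Δ1: clk:1→0
  (1Δ to stable)
t=16 Δ0: clk=0 s4=0 s3=1 s0=1 s1=0
  Δ1: clk:0→1
  Δ2: s4:0→1
  Δ3: s3:1→0
  (3Δ to stable)
t=17 Δ0: clk=1 s4=1 s3=0 s0=1 s1=0
  Δ1: clk:1→0
  (1Δ to stable)

1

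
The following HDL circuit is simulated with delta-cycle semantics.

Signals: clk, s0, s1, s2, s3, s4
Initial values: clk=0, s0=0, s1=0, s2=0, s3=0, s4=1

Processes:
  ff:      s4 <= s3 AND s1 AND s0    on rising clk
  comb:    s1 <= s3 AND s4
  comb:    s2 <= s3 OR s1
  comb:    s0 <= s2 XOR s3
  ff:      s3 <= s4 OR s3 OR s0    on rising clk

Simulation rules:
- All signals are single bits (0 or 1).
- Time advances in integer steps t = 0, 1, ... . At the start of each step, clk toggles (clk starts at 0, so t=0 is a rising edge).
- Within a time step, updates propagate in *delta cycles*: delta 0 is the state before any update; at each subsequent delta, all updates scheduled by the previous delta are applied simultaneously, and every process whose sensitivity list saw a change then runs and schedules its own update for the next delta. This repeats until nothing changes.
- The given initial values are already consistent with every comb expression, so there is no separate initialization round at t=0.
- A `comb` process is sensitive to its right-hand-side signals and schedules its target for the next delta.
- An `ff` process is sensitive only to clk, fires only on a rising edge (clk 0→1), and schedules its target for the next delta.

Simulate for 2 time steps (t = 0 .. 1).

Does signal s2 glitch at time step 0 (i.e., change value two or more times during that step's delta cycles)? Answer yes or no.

no

[bits: s0,s3,s2,clk,s1,s4]
t=0: Δ0=000001 Δ1=000101 Δ2=010100 Δ3=111100 Δ4=011100 | 4Δ
t=1: Δ0=011100 Δ1=011000 | 1Δ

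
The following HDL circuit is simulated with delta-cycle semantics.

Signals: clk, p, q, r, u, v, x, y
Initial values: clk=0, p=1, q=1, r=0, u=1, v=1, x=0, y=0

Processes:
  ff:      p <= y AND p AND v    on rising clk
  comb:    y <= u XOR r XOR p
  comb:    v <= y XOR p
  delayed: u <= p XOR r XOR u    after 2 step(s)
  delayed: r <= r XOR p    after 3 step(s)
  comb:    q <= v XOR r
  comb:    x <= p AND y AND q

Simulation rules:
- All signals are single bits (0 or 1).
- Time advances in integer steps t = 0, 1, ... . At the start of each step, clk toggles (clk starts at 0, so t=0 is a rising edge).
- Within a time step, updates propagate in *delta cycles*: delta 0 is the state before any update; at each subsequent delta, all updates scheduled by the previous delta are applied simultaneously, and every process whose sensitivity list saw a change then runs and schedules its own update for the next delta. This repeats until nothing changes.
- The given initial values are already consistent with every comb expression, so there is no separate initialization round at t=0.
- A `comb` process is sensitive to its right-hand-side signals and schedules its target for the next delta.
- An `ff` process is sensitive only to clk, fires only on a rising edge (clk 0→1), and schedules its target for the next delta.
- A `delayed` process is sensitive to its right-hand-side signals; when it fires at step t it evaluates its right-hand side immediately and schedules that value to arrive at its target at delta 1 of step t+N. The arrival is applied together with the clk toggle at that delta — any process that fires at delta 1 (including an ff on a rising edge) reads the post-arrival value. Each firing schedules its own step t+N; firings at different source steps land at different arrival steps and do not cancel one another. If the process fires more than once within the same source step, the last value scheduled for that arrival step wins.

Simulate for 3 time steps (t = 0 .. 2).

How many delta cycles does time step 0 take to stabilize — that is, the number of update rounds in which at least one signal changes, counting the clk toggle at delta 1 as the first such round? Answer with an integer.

t=0 Δ0: y=0 v=1 x=0 p=1 clk=0 q=1 r=0 u=1
  Δ1: clk:0→1
  Δ2: p:1→0
  Δ3: y:0→1, v:1→0
  Δ4: v:0→1, q:1→0
  Δ5: q:0→1
  (5Δ to stable)
t=1 Δ0: y=1 v=1 x=0 p=0 clk=1 q=1 r=0 u=1
  Δ1: clk:1→0
  (1Δ to stable)
t=2 Δ0: y=1 v=1 x=0 p=0 clk=0 q=1 r=0 u=1
  Δ1: clk:0→1
  (1Δ to stable)

5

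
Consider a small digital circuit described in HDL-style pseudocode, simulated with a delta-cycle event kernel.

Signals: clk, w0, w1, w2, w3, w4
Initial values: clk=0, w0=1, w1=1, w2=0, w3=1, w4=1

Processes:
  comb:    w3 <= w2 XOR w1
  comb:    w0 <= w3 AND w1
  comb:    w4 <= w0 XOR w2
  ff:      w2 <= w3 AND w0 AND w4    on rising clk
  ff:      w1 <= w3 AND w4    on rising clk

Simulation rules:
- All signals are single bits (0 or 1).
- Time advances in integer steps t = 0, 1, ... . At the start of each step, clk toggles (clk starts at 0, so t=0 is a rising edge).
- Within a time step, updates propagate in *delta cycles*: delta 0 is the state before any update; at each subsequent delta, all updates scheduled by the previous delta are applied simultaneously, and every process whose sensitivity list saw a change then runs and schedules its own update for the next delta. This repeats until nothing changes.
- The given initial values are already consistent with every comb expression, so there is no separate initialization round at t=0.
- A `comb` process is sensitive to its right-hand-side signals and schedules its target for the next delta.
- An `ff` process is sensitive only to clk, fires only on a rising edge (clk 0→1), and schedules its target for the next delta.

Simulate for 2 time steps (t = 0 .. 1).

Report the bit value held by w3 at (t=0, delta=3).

[bits: w0,w4,clk,w1,w3,w2]
t=0: Δ0=110110 Δ1=111110 Δ2=111111 Δ3=101101 Δ4=001101 Δ5=011101 | 5Δ
t=1: Δ0=011101 Δ1=010101 | 1Δ

0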